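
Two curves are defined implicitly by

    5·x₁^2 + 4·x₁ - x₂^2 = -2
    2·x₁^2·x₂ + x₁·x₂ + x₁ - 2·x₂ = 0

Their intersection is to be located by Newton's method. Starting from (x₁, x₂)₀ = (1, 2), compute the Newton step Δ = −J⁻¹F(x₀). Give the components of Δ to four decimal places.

(-0.3276, 0.6034)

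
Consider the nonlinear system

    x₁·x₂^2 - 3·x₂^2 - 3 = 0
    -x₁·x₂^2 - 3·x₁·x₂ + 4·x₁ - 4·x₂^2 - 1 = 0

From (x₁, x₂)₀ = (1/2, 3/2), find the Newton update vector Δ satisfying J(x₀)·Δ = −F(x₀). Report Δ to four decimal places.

(0.8103, -0.9069)

At (1/2, 3/2): F = (-8.6250, -11.3750).
Jacobian J = [[x₂^2, 2·x₁·x₂ - 6·x₂], [-x₂^2 - 3·x₂ + 4, -2·x₁·x₂ - 3·x₁ - 8·x₂]].
At the point, J = [[2.2500, -7.5000], [-2.7500, -15.0000]] (det J = -54.3750).
Solving J·Δ = −F gives Δ = (0.8103, -0.9069).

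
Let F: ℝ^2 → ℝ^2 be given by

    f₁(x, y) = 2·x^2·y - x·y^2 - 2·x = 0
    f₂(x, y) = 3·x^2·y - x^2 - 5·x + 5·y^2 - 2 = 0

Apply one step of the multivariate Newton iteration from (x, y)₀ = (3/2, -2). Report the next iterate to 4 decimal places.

(0.9260, -1.2698)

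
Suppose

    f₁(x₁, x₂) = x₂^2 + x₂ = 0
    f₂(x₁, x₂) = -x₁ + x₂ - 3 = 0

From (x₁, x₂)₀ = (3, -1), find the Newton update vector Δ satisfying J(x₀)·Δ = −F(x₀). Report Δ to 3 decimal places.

At (3, -1): F = (0.000, -7.000).
Jacobian J = [[0, 2·x₂ + 1], [-1, 1]].
At the point, J = [[0.000, -1.000], [-1.000, 1.000]] (det J = -1.000).
Solving J·Δ = −F gives Δ = (-7.000, 0.000).

(-7.000, 0.000)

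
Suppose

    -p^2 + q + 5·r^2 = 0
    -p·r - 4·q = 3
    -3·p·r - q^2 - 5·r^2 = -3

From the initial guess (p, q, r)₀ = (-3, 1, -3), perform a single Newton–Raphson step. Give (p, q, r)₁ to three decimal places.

(-1.781, -1.029, -1.590)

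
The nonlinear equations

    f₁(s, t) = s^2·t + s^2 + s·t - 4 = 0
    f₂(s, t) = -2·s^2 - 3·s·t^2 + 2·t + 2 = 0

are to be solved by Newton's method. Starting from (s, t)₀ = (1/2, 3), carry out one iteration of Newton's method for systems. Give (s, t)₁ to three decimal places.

At (1/2, 3): F = (-1.500, -6.000).
Jacobian J = [[2·s·t + 2·s + t, s^2 + s], [-4·s - 3·t^2, -6·s·t + 2]].
At the point, J = [[7.000, 0.750], [-29.000, -7.000]] (det J = -27.250).
Solving J·Δ = −F gives Δ = (0.550, -3.138).
Then the next iterate is (s, t)₁ = (1.050, -0.138).

(1.050, -0.138)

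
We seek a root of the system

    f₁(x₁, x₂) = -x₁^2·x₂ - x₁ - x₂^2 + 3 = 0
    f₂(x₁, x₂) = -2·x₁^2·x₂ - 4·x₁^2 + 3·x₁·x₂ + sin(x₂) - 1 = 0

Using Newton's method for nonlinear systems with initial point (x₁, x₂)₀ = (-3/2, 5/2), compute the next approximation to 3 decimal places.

(-0.647, 2.247)

At (-3/2, 5/2): F = (-7.375, -31.90153).
Jacobian J = [[-2·x₁·x₂ - 1, -x₁^2 - 2·x₂], [-4·x₁·x₂ - 8·x₁ + 3·x₂, -2·x₁^2 + 3·x₁ + cos(x₂)]].
At the point, J = [[6.500, -7.250], [34.500, -9.80114]] (det J = 186.41757).
Solving J·Δ = −F gives Δ = (0.853, -0.253).
Then the next iterate is (x₁, x₂)₁ = (-0.647, 2.247).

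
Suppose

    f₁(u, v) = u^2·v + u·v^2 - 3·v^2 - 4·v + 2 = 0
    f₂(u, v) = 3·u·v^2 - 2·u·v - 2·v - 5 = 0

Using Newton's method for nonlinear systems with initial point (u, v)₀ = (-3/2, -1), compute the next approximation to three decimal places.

At (-3/2, -1): F = (-0.750, -10.500).
Jacobian J = [[2·u·v + v^2, u^2 + 2·u·v - 6·v - 4], [3·v^2 - 2·v, 6·u·v - 2·u - 2]].
At the point, J = [[4.000, 7.250], [5.000, 10.000]] (det J = 3.750).
Solving J·Δ = −F gives Δ = (-18.300, 10.200).
Then the next iterate is (u, v)₁ = (-19.800, 9.200).

(-19.800, 9.200)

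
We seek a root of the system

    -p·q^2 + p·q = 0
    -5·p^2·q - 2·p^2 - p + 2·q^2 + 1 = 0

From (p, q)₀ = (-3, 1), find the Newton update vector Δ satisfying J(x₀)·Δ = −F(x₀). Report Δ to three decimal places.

(1.390, 0.000)

At (-3, 1): F = (0.000, -57.000).
Jacobian J = [[-q^2 + q, -2·p·q + p], [-10·p·q - 4·p - 1, -5·p^2 + 4·q]].
At the point, J = [[0.000, 3.000], [41.000, -41.000]] (det J = -123.000).
Solving J·Δ = −F gives Δ = (1.390, 0.000).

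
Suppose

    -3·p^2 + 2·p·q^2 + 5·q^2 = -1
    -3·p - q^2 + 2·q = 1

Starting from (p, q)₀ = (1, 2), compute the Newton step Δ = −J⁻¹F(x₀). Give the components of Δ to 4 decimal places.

At (1, 2): F = (26.0000, -4.0000).
Jacobian J = [[-6·p + 2·q^2, 4·p·q + 10·q], [-3, -2·q + 2]].
At the point, J = [[2.0000, 28.0000], [-3.0000, -2.0000]] (det J = 80.0000).
Solving J·Δ = −F gives Δ = (-0.7500, -0.8750).

(-0.7500, -0.8750)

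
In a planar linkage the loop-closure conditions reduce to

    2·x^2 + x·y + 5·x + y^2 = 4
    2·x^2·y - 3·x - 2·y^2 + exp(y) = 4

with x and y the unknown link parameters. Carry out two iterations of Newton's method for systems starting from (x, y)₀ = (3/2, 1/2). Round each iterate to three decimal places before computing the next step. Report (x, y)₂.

At (3/2, 1/2): F = (9.000, -5.10128).
Jacobian J = [[4·x + y + 5, x + 2·y], [4·x·y - 3, 2·x^2 - 4·y + exp(y)]].
At the point, J = [[11.500, 2.500], [0.000, 4.14872]] (det J = 47.71029).
Solving J·Δ = −F gives Δ = (-1.050, 1.230).
Then the next iterate is (x, y)₁ = (0.450, 1.730).
Round to (0.450, 1.730) and repeat: F = (2.42640, -4.99450), J = [[8.530, 3.910], [0.114, -0.87435]].
Δ = (2.202, -5.425), so (x, y)₂ = (2.652, -3.695).

(2.652, -3.695)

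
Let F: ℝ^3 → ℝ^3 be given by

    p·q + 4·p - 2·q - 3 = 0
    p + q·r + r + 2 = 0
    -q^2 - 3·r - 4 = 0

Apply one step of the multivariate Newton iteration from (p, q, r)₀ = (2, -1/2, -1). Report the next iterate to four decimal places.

At (2, -1/2, -1): F = (5.0000, 3.5000, -1.2500).
Jacobian J = [[q + 4, p - 2, 0], [1, r, q + 1], [0, -2·q, -3]].
At the point, J = [[3.5000, 0.0000, 0.0000], [1.0000, -1.0000, 0.5000], [0.0000, 1.0000, -3.0000]] (det J = 8.7500).
Solving J·Δ = −F gives Δ = (-1.4286, 2.2357, 0.3286).
Then the next iterate is (p, q, r)₁ = (0.5714, 1.7357, -0.6714).

(0.5714, 1.7357, -0.6714)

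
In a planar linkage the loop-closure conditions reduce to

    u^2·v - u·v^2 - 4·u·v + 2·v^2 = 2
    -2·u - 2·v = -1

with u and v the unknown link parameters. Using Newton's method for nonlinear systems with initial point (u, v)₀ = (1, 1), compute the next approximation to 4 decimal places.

At (1, 1): F = (-4.0000, -3.0000).
Jacobian J = [[2·u·v - v^2 - 4·v, u^2 - 2·u·v - 4·u + 4·v], [-2, -2]].
At the point, J = [[-3.0000, -1.0000], [-2.0000, -2.0000]] (det J = 4.0000).
Solving J·Δ = −F gives Δ = (-1.2500, -0.2500).
Then the next iterate is (u, v)₁ = (-0.2500, 0.7500).

(-0.2500, 0.7500)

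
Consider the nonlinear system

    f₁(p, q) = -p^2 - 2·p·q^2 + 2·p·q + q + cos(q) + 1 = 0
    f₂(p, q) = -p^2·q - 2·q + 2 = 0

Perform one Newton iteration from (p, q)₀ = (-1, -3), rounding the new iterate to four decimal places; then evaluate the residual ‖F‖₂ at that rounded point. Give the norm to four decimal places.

At (-1, -3): F = (20.010008, 11.0000).
Jacobian J = [[-2·p - 2·q^2 + 2·q, -4·p·q + 2·p - sin(q) + 1], [-2·p·q, -p^2 - 2]].
At the point, J = [[-22.0000, -12.858880], [-6.0000, -3.0000]] (det J = -11.153280).
Solving J·Δ = −F gives Δ = (7.2999, -10.9331).
Then the next iterate is (p, q)₁ = (6.2999, -13.9331).
Re-evaluating at (6.2999, -13.9331): F = (-2673.988706, 582.853383), so ‖F‖₂ = 2736.7743.

2736.7743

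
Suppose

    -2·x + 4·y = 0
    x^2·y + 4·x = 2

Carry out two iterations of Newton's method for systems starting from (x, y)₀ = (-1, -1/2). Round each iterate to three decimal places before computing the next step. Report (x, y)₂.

At (-1, -1/2): F = (0.000, -6.500).
Jacobian J = [[-2, 4], [2·x·y + 4, x^2]].
At the point, J = [[-2.000, 4.000], [5.000, 1.000]] (det J = -22.000).
Solving J·Δ = −F gives Δ = (1.182, 0.591).
Then the next iterate is (x, y)₁ = (0.182, 0.091).
Round to (0.182, 0.091) and repeat: F = (0.000, -1.26899), J = [[-2.000, 4.000], [4.03312, 0.03312]].
Δ = (0.313, 0.157), so (x, y)₂ = (0.495, 0.248).

(0.495, 0.248)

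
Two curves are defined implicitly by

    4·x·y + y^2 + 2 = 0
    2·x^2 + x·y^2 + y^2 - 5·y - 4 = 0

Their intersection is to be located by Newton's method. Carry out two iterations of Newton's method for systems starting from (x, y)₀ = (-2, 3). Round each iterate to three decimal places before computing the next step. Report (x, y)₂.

(-1.325, -0.068)

At (-2, 3): F = (-13.000, -20.000).
Jacobian J = [[4·y, 4·x + 2·y], [4·x + y^2, 2·x·y + 2·y - 5]].
At the point, J = [[12.000, -2.000], [1.000, -11.000]] (det J = -130.000).
Solving J·Δ = −F gives Δ = (0.792, -1.746).
Then the next iterate is (x, y)₁ = (-1.208, 1.254).
Round to (-1.208, 1.254) and repeat: F = (-2.48681, -7.67856), J = [[5.016, -2.324], [-3.25948, -5.52166]].
Δ = (-0.117, -1.322), so (x, y)₂ = (-1.325, -0.068).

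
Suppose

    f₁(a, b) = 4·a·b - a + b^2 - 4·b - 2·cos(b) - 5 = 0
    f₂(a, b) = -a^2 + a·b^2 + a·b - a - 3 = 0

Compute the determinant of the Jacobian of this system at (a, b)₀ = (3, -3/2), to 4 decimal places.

60.7813

J = [[4·b - 1, 4·a + 2·b + 2·sin(b) - 4], [-2·a + b^2 + b - 1, 2·a·b + a]].
At the point, J = [[-7.0000, 3.005010], [-6.2500, -6.0000]].
det J = 60.7813.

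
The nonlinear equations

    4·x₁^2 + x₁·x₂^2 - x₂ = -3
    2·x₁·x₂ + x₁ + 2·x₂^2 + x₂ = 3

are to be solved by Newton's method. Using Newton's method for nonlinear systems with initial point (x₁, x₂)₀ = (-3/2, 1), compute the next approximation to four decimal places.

(-1.4000, 3.1000)

At (-3/2, 1): F = (9.5000, -4.5000).
Jacobian J = [[8·x₁ + x₂^2, 2·x₁·x₂ - 1], [2·x₂ + 1, 2·x₁ + 4·x₂ + 1]].
At the point, J = [[-11.0000, -4.0000], [3.0000, 2.0000]] (det J = -10.0000).
Solving J·Δ = −F gives Δ = (0.1000, 2.1000).
Then the next iterate is (x₁, x₂)₁ = (-1.4000, 3.1000).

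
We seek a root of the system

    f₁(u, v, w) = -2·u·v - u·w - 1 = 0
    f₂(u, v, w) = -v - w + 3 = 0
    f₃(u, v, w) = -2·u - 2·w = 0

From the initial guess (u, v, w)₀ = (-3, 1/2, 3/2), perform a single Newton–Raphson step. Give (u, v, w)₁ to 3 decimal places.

At (-3, 1/2, 3/2): F = (6.500, 1.000, 3.000).
Jacobian J = [[-2·v - w, -2·u, -u], [0, -1, -1], [-2, 0, -2]].
At the point, J = [[-2.500, 6.000, 3.000], [0.000, -1.000, -1.000], [-2.000, 0.000, -2.000]] (det J = 1.000).
Solving J·Δ = −F gives Δ = (-16.000, -16.500, 17.500).
Then the next iterate is (u, v, w)₁ = (-19.000, -16.000, 19.000).

(-19.000, -16.000, 19.000)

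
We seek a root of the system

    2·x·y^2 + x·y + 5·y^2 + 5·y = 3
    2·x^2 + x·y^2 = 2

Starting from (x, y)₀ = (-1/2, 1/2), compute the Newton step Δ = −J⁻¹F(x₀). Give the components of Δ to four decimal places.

At (-1/2, 1/2): F = (0.2500, -1.6250).
Jacobian J = [[2·y^2 + y, 4·x·y + x + 10·y + 5], [4·x + y^2, 2·x·y]].
At the point, J = [[1.0000, 8.5000], [-1.7500, -0.5000]] (det J = 14.3750).
Solving J·Δ = −F gives Δ = (-0.9522, 0.0826).

(-0.9522, 0.0826)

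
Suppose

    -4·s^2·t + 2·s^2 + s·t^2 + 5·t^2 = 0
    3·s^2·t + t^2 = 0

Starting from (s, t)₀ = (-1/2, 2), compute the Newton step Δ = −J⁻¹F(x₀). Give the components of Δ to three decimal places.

(0.101, -1.030)

At (-1/2, 2): F = (16.500, 5.500).
Jacobian J = [[-8·s·t + 4·s + t^2, -4·s^2 + 2·s·t + 10·t], [6·s·t, 3·s^2 + 2·t]].
At the point, J = [[10.000, 17.000], [-6.000, 4.750]] (det J = 149.500).
Solving J·Δ = −F gives Δ = (0.101, -1.030).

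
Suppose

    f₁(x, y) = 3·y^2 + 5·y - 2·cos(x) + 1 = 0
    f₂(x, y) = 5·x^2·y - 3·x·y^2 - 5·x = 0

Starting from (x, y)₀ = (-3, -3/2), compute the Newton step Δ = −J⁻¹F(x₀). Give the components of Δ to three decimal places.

(0.695, 0.508)

At (-3, -3/2): F = (2.22998, -32.250).
Jacobian J = [[2·sin(x), 6·y + 5], [10·x·y - 3·y^2 - 5, 5·x^2 - 6·x·y]].
At the point, J = [[-0.28224, -4.000], [33.250, 18.000]] (det J = 127.91968).
Solving J·Δ = −F gives Δ = (0.695, 0.508).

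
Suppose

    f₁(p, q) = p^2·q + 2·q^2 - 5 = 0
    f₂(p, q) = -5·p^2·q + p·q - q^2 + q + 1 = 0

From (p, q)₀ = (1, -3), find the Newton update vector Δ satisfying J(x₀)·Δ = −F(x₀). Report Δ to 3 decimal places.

At (1, -3): F = (10.000, 1.000).
Jacobian J = [[2·p·q, p^2 + 4·q], [-10·p·q + q, -5·p^2 + p - 2·q + 1]].
At the point, J = [[-6.000, -11.000], [27.000, 3.000]] (det J = 279.000).
Solving J·Δ = −F gives Δ = (-0.147, 0.989).

(-0.147, 0.989)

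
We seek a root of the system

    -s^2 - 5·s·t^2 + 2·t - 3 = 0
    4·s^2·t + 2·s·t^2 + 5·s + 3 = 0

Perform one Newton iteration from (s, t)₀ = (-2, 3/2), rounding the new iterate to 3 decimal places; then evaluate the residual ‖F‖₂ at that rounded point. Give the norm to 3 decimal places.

5.119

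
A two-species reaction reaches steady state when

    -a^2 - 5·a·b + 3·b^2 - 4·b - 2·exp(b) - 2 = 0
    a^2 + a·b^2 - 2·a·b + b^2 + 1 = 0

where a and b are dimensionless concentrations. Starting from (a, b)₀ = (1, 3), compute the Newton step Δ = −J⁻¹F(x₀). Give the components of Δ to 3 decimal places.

At (1, 3): F = (-43.17107, 14.000).
Jacobian J = [[-2·a - 5·b, -5·a + 6·b - 2·exp(b) - 4], [2·a + b^2 - 2·b, 2·a·b - 2·a + 2·b]].
At the point, J = [[-17.000, -31.17107], [5.000, 10.000]] (det J = -14.14463).
Solving J·Δ = −F gives Δ = (0.331, -1.566).

(0.331, -1.566)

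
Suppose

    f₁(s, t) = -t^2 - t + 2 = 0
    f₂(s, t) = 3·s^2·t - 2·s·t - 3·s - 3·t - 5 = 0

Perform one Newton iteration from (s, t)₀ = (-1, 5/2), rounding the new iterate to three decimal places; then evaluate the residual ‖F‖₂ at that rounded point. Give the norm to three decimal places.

At (-1, 5/2): F = (-6.750, 3.000).
Jacobian J = [[0, -2·t - 1], [6·s·t - 2·t - 3, 3·s^2 - 2·s - 3]].
At the point, J = [[0.000, -6.000], [-23.000, 2.000]] (det J = -138.000).
Solving J·Δ = −F gives Δ = (0.033, -1.125).
Then the next iterate is (s, t)₁ = (-0.967, 1.375).
Re-evaluating at (-0.967, 1.375): F = (-1.26562, 0.29249), so ‖F‖₂ = 1.299.

1.299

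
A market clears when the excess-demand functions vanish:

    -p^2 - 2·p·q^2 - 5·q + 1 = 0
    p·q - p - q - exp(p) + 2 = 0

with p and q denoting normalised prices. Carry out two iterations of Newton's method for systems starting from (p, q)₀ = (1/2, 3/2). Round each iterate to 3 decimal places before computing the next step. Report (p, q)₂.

(0.602, 0.100)

At (1/2, 3/2): F = (-9.000, -0.89872).
Jacobian J = [[-2·p - 2·q^2, -4·p·q - 5], [q - exp(p) - 1, p - 1]].
At the point, J = [[-5.500, -8.000], [-1.14872, -0.500]] (det J = -6.43977).
Solving J·Δ = −F gives Δ = (-0.418, -0.838).
Then the next iterate is (p, q)₁ = (0.082, 0.662).
Round to (0.082, 0.662) and repeat: F = (-2.38860, 0.22483), J = [[-1.04049, -5.21714], [-1.42346, -0.918]].
Δ = (0.520, -0.562), so (p, q)₂ = (0.602, 0.100).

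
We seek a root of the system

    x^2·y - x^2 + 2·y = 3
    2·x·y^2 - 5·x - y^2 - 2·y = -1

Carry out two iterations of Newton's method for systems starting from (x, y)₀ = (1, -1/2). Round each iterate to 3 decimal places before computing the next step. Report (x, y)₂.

At (1, -1/2): F = (-5.500, -2.750).
Jacobian J = [[2·x·y - 2·x, x^2 + 2], [2·y^2 - 5, 4·x·y - 2·y - 2]].
At the point, J = [[-3.000, 3.000], [-4.500, -3.000]] (det J = 22.500).
Solving J·Δ = −F gives Δ = (-1.100, 0.733).
Then the next iterate is (x, y)₁ = (-0.100, 0.233).
Round to (-0.100, 0.233) and repeat: F = (-2.54167, 0.96885), J = [[0.15340, 2.010], [-4.89142, -2.55920]].
Δ = (-0.483, 1.301), so (x, y)₂ = (-0.583, 1.534).

(-0.583, 1.534)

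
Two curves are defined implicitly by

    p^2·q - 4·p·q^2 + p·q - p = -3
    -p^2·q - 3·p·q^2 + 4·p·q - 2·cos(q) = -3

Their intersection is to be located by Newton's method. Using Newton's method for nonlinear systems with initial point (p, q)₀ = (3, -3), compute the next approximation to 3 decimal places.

At (3, -3): F = (-144.000, -85.02002).
Jacobian J = [[2·p·q - 4·q^2 + q - 1, p^2 - 8·p·q + p], [-2·p·q - 3·q^2 + 4·q, -p^2 - 6·p·q + 4·p + 2·sin(q)]].
At the point, J = [[-58.000, 84.000], [-21.000, 56.71776]] (det J = -1525.63008).
Solving J·Δ = −F gives Δ = (-0.672, 1.250).
Then the next iterate is (p, q)₁ = (2.328, -1.750).

(2.328, -1.750)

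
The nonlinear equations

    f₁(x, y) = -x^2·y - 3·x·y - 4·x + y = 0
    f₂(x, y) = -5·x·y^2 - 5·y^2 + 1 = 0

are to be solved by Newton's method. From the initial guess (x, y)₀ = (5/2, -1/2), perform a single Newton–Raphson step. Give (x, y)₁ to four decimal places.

(-4.1804, -0.7843)

At (5/2, -1/2): F = (-3.6250, -3.3750).
Jacobian J = [[-2·x·y - 3·y - 4, -x^2 - 3·x + 1], [-5·y^2, -10·x·y - 10·y]].
At the point, J = [[0.0000, -12.7500], [-1.2500, 17.5000]] (det J = -15.9375).
Solving J·Δ = −F gives Δ = (-6.6804, -0.2843).
Then the next iterate is (x, y)₁ = (-4.1804, -0.7843).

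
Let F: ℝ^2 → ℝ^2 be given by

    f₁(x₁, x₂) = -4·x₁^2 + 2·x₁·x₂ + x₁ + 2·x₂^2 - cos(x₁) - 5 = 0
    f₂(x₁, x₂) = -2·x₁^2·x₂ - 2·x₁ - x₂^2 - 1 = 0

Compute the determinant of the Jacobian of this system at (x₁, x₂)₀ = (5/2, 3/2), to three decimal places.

J = [[-8·x₁ + 2·x₂ + sin(x₁) + 1, 2·x₁ + 4·x₂], [-4·x₁·x₂ - 2, -2·x₁^2 - 2·x₂]].
At the point, J = [[-15.40153, 11.000], [-17.000, -15.500]].
det J = 425.724.

425.724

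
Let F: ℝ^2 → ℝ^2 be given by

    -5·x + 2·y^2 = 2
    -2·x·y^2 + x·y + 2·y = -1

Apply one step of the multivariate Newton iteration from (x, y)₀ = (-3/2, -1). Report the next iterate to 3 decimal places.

(0.258, -1.323)

At (-3/2, -1): F = (7.500, 3.500).
Jacobian J = [[-5, 4·y], [-2·y^2 + y, -4·x·y + x + 2]].
At the point, J = [[-5.000, -4.000], [-3.000, -5.500]] (det J = 15.500).
Solving J·Δ = −F gives Δ = (1.758, -0.323).
Then the next iterate is (x, y)₁ = (0.258, -1.323).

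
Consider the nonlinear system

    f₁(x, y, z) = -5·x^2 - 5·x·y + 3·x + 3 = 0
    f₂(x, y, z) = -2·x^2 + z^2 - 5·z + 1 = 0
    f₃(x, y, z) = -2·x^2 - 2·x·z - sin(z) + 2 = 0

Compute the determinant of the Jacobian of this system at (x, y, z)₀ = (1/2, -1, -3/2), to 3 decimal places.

J = [[-10·x - 5·y + 3, -5·x, 0], [-4·x, 0, 2·z - 5], [-4·x - 2·z, 0, -2·x - cos(z)]].
At the point, J = [[3.000, -2.500, 0.000], [-2.000, 0.000, -8.000], [1.000, 0.000, -1.07074]].
det J = 25.354.

25.354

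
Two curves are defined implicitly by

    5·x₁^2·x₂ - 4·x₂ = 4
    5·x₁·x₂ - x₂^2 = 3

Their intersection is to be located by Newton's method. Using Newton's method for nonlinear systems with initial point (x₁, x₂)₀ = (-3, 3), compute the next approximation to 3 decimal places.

At (-3, 3): F = (119.000, -57.000).
Jacobian J = [[10·x₁·x₂, 5·x₁^2 - 4], [5·x₂, 5·x₁ - 2·x₂]].
At the point, J = [[-90.000, 41.000], [15.000, -21.000]] (det J = 1275.000).
Solving J·Δ = −F gives Δ = (0.127, -2.624).
Then the next iterate is (x₁, x₂)₁ = (-2.873, 0.376).

(-2.873, 0.376)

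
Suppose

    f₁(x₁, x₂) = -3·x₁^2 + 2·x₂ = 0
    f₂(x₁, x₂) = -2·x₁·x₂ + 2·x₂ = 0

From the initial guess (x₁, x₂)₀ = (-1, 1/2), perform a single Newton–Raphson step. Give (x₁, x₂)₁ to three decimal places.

(-0.538, 0.115)

At (-1, 1/2): F = (-2.000, 2.000).
Jacobian J = [[-6·x₁, 2], [-2·x₂, -2·x₁ + 2]].
At the point, J = [[6.000, 2.000], [-1.000, 4.000]] (det J = 26.000).
Solving J·Δ = −F gives Δ = (0.462, -0.385).
Then the next iterate is (x₁, x₂)₁ = (-0.538, 0.115).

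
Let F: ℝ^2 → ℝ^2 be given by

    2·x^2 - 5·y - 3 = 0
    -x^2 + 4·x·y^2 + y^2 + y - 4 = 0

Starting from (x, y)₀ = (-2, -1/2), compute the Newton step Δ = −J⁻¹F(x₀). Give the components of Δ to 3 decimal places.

(0.224, 1.141)

At (-2, -1/2): F = (7.500, -10.250).
Jacobian J = [[4·x, -5], [-2·x + 4·y^2, 8·x·y + 2·y + 1]].
At the point, J = [[-8.000, -5.000], [5.000, 8.000]] (det J = -39.000).
Solving J·Δ = −F gives Δ = (0.224, 1.141).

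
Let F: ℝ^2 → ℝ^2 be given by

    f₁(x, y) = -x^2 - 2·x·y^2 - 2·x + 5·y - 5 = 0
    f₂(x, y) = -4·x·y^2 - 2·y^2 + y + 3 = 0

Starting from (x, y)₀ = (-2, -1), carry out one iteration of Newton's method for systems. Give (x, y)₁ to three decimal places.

(5.500, -3.000)

At (-2, -1): F = (-6.000, 8.000).
Jacobian J = [[-2·x - 2·y^2 - 2, -4·x·y + 5], [-4·y^2, -8·x·y - 4·y + 1]].
At the point, J = [[0.000, -3.000], [-4.000, -11.000]] (det J = -12.000).
Solving J·Δ = −F gives Δ = (7.500, -2.000).
Then the next iterate is (x, y)₁ = (5.500, -3.000).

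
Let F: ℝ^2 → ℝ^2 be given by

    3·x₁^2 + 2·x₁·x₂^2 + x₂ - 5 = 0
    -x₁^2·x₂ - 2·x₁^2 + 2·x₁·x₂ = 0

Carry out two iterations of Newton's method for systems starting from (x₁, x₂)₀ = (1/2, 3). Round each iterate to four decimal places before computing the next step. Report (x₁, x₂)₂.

(1.7466, 5.8271)

At (1/2, 3): F = (7.7500, 1.7500).
Jacobian J = [[6·x₁ + 2·x₂^2, 4·x₁·x₂ + 1], [-2·x₁·x₂ - 4·x₁ + 2·x₂, -x₁^2 + 2·x₁]].
At the point, J = [[21.0000, 7.0000], [1.0000, 0.7500]] (det J = 8.7500).
Solving J·Δ = −F gives Δ = (0.7357, -3.3143).
Then the next iterate is (x₁, x₂)₁ = (1.2357, -0.3143).
Round to (1.2357, -0.3143) and repeat: F = (-0.489301, -3.350748), J = [[7.611769, -0.553522], [-4.794639, 0.944446]].
Δ = (0.5109, 6.1414), so (x₁, x₂)₂ = (1.7466, 5.8271).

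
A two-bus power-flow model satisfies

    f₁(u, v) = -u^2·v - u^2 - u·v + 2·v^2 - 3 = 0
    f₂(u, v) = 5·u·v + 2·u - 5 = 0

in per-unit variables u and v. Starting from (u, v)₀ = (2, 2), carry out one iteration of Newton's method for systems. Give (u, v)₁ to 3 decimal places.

(1.098, 1.183)

At (2, 2): F = (-11.000, 19.000).
Jacobian J = [[-2·u·v - 2·u - v, -u^2 - u + 4·v], [5·v + 2, 5·u]].
At the point, J = [[-14.000, 2.000], [12.000, 10.000]] (det J = -164.000).
Solving J·Δ = −F gives Δ = (-0.902, -0.817).
Then the next iterate is (u, v)₁ = (1.098, 1.183).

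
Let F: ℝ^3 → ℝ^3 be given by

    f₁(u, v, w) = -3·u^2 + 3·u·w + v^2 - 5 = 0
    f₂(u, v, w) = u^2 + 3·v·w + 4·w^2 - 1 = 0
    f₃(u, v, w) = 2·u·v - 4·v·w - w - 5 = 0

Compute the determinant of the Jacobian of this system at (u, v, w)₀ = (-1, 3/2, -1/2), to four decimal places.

-3.7500

J = [[-6·u + 3·w, 2·v, 3·u], [2·u, 3·w, 3·v + 8·w], [2·v, 2·u - 4·w, -4·v - 1]].
At the point, J = [[4.5000, 3.0000, -3.0000], [-2.0000, -1.5000, 0.5000], [3.0000, 0.0000, -7.0000]].
det J = -3.7500.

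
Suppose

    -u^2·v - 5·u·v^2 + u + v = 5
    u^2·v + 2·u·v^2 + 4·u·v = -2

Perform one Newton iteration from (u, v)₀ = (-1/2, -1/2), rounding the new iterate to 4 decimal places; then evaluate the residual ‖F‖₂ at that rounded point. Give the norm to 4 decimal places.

1162.7731

At (-1/2, -1/2): F = (-5.2500, 2.6250).
Jacobian J = [[-2·u·v - 5·v^2 + 1, -u^2 - 10·u·v + 1], [2·u·v + 2·v^2 + 4·v, u^2 + 4·u·v + 4·u]].
At the point, J = [[-0.7500, -1.7500], [-1.0000, -0.7500]] (det J = -1.1875).
Solving J·Δ = −F gives Δ = (7.1842, -6.0789).
Then the next iterate is (u, v)₁ = (6.6842, -6.5789).
Re-evaluating at (6.6842, -6.5789): F = (-1157.484344, 110.775777), so ‖F‖₂ = 1162.7731.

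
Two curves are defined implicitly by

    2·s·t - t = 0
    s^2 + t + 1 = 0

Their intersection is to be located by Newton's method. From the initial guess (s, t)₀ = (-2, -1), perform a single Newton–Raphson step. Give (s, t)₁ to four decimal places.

(-0.8636, -0.4545)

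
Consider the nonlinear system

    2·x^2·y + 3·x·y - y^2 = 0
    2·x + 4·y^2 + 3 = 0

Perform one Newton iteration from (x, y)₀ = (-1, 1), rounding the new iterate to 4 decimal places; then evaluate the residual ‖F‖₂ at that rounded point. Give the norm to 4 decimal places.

1.0308

At (-1, 1): F = (-2.0000, 5.0000).
Jacobian J = [[4·x·y + 3·y, 2·x^2 + 3·x - 2·y], [2, 8·y]].
At the point, J = [[-1.0000, -3.0000], [2.0000, 8.0000]] (det J = -2.0000).
Solving J·Δ = −F gives Δ = (-0.5000, -0.5000).
Then the next iterate is (x, y)₁ = (-1.5000, 0.5000).
Re-evaluating at (-1.5000, 0.5000): F = (-0.2500, 1.0000), so ‖F‖₂ = 1.0308.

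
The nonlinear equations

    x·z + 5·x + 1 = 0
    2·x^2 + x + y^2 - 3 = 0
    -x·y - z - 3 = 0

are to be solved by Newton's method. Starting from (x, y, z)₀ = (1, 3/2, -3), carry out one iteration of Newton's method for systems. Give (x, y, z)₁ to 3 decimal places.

(-0.038, 2.481, -3.923)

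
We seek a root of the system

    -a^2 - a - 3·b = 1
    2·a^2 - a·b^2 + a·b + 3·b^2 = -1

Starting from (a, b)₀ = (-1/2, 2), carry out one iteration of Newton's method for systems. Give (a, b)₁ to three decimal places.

(-4.469, -0.250)

At (-1/2, 2): F = (-6.750, 14.500).
Jacobian J = [[-2·a - 1, -3], [4·a - b^2 + b, -2·a·b + a + 6·b]].
At the point, J = [[0.000, -3.000], [-4.000, 13.500]] (det J = -12.000).
Solving J·Δ = −F gives Δ = (-3.969, -2.250).
Then the next iterate is (a, b)₁ = (-4.469, -0.250).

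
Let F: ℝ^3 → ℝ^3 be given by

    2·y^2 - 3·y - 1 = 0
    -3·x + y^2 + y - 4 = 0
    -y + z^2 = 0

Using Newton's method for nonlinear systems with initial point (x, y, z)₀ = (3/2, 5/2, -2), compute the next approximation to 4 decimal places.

At (3/2, 5/2, -2): F = (4.0000, 0.2500, 1.5000).
Jacobian J = [[0, 4·y - 3, 0], [-3, 2·y + 1, 0], [0, -1, 2·z]].
At the point, J = [[0.0000, 7.0000, 0.0000], [-3.0000, 6.0000, 0.0000], [0.0000, -1.0000, -4.0000]] (det J = -84.0000).
Solving J·Δ = −F gives Δ = (-1.0595, -0.5714, 0.5179).
Then the next iterate is (x, y, z)₁ = (0.4405, 1.9286, -1.4821).

(0.4405, 1.9286, -1.4821)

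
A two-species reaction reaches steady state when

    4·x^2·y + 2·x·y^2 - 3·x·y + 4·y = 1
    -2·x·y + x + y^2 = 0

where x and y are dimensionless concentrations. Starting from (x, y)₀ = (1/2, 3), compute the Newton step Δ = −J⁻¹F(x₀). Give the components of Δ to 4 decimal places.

(-0.2016, -1.5016)

At (1/2, 3): F = (18.5000, 6.5000).
Jacobian J = [[8·x·y + 2·y^2 - 3·y, 4·x^2 + 4·x·y - 3·x + 4], [-2·y + 1, -2·x + 2·y]].
At the point, J = [[21.0000, 9.5000], [-5.0000, 5.0000]] (det J = 152.5000).
Solving J·Δ = −F gives Δ = (-0.2016, -1.5016).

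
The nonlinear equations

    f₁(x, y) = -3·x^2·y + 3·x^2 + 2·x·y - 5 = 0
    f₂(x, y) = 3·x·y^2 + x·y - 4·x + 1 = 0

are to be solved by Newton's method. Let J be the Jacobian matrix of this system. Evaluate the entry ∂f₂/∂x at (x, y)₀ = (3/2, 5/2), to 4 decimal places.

17.2500

∂f₂/∂x = 3·y^2 + y - 4.
At (3/2, 5/2) this is 17.2500.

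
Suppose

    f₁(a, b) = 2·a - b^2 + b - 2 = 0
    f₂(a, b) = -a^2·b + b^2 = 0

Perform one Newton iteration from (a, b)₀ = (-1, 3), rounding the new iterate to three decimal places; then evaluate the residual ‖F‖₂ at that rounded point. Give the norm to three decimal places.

3.435

At (-1, 3): F = (-10.000, 6.000).
Jacobian J = [[2, -2·b + 1], [-2·a·b, -a^2 + 2·b]].
At the point, J = [[2.000, -5.000], [6.000, 5.000]] (det J = 40.000).
Solving J·Δ = −F gives Δ = (0.500, -1.800).
Then the next iterate is (a, b)₁ = (-0.500, 1.200).
Re-evaluating at (-0.500, 1.200): F = (-3.240, 1.140), so ‖F‖₂ = 3.435.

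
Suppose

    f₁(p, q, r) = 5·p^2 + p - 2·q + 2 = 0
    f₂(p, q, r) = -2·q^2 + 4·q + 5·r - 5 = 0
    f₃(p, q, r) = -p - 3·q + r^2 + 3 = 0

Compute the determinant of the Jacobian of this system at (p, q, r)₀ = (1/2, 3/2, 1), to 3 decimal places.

76.000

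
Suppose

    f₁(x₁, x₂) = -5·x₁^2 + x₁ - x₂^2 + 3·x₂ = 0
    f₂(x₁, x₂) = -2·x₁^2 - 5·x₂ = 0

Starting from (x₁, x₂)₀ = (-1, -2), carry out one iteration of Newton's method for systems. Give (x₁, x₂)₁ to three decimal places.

At (-1, -2): F = (-16.000, 8.000).
Jacobian J = [[-10·x₁ + 1, -2·x₂ + 3], [-4·x₁, -5]].
At the point, J = [[11.000, 7.000], [4.000, -5.000]] (det J = -83.000).
Solving J·Δ = −F gives Δ = (0.289, 1.831).
Then the next iterate is (x₁, x₂)₁ = (-0.711, -0.169).

(-0.711, -0.169)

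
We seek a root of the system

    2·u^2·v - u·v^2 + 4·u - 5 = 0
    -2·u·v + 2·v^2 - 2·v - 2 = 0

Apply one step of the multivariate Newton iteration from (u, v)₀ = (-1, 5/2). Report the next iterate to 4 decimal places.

At (-1, 5/2): F = (2.2500, 10.5000).
Jacobian J = [[4·u·v - v^2 + 4, 2·u^2 - 2·u·v], [-2·v, -2·u + 4·v - 2]].
At the point, J = [[-12.2500, 7.0000], [-5.0000, 10.0000]] (det J = -87.5000).
Solving J·Δ = −F gives Δ = (-0.5829, -1.3414).
Then the next iterate is (u, v)₁ = (-1.5829, 1.1586).

(-1.5829, 1.1586)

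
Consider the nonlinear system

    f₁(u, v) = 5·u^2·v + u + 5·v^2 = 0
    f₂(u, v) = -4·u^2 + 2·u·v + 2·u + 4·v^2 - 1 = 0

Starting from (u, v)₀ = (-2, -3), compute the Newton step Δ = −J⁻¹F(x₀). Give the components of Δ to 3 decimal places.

(0.470, 1.166)

At (-2, -3): F = (-17.000, 27.000).
Jacobian J = [[10·u·v + 1, 5·u^2 + 10·v], [-8·u + 2·v + 2, 2·u + 8·v]].
At the point, J = [[61.000, -10.000], [12.000, -28.000]] (det J = -1588.000).
Solving J·Δ = −F gives Δ = (0.470, 1.166).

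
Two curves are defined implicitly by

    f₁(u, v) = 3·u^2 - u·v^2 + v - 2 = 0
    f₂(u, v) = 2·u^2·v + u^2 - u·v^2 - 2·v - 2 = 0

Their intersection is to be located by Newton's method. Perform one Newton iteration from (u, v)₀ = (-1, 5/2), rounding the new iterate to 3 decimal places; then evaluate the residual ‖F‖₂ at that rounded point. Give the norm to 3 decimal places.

At (-1, 5/2): F = (9.750, 5.250).
Jacobian J = [[6·u - v^2, -2·u·v + 1], [4·u·v + 2·u - v^2, 2·u^2 - 2·u·v - 2]].
At the point, J = [[-12.250, 6.000], [-18.250, 5.000]] (det J = 48.250).
Solving J·Δ = −F gives Δ = (-0.358, -2.355).
Then the next iterate is (u, v)₁ = (-1.358, 0.145).
Re-evaluating at (-1.358, 0.145): F = (3.70604, 0.11752), so ‖F‖₂ = 3.708.

3.708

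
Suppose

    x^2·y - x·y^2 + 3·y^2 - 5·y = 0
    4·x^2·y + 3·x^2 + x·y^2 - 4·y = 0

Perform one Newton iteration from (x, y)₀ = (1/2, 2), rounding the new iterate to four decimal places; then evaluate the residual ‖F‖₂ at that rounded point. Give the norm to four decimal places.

At (1/2, 2): F = (0.5000, -3.2500).
Jacobian J = [[2·x·y - y^2, x^2 - 2·x·y + 6·y - 5], [8·x·y + 6·x + y^2, 4·x^2 + 2·x·y - 4]].
At the point, J = [[-2.0000, 5.2500], [15.0000, -1.0000]] (det J = -76.7500).
Solving J·Δ = −F gives Δ = (0.2158, -0.0130).
Then the next iterate is (x, y)₁ = (0.7158, 1.9870).
Re-evaluating at (0.7158, 1.9870): F = (0.101486, 0.487522), so ‖F‖₂ = 0.4980.

0.4980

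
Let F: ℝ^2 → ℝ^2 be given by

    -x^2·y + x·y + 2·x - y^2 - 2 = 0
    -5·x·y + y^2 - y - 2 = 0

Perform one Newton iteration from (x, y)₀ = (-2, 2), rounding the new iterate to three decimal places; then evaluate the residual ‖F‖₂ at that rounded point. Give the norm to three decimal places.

7.328

At (-2, 2): F = (-22.000, 20.000).
Jacobian J = [[-2·x·y + y + 2, -x^2 + x - 2·y], [-5·y, -5·x + 2·y - 1]].
At the point, J = [[12.000, -10.000], [-10.000, 13.000]] (det J = 56.000).
Solving J·Δ = −F gives Δ = (1.536, -0.357).
Then the next iterate is (x, y)₁ = (-0.464, 1.643).
Re-evaluating at (-0.464, 1.643): F = (-6.74353, 2.86821), so ‖F‖₂ = 7.328.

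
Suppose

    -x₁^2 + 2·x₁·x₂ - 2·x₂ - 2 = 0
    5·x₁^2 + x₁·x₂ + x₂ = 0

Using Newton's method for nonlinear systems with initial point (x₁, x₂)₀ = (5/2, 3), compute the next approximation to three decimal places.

At (5/2, 3): F = (0.750, 41.750).
Jacobian J = [[-2·x₁ + 2·x₂, 2·x₁ - 2], [10·x₁ + x₂, x₁ + 1]].
At the point, J = [[1.000, 3.000], [28.000, 3.500]] (det J = -80.500).
Solving J·Δ = −F gives Δ = (-1.523, 0.258).
Then the next iterate is (x₁, x₂)₁ = (0.977, 3.258).

(0.977, 3.258)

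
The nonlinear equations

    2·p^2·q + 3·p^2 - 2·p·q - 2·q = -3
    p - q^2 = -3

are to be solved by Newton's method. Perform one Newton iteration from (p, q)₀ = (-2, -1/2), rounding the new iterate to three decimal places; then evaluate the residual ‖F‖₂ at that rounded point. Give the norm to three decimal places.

1.549

At (-2, -1/2): F = (10.000, 0.750).
Jacobian J = [[4·p·q + 6·p - 2·q, 2·p^2 - 2·p - 2], [1, -2·q]].
At the point, J = [[-7.000, 10.000], [1.000, 1.000]] (det J = -17.000).
Solving J·Δ = −F gives Δ = (0.147, -0.897).
Then the next iterate is (p, q)₁ = (-1.853, -1.397).
Re-evaluating at (-1.853, -1.397): F = (1.32404, -0.80461), so ‖F‖₂ = 1.549.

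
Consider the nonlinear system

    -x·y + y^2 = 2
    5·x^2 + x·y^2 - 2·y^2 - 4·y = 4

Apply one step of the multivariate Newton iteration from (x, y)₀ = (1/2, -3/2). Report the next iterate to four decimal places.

At (1/2, -3/2): F = (1.0000, -0.1250).
Jacobian J = [[-y, -x + 2·y], [10·x + y^2, 2·x·y - 4·y - 4]].
At the point, J = [[1.5000, -3.5000], [7.2500, 0.5000]] (det J = 26.1250).
Solving J·Δ = −F gives Δ = (-0.0024, 0.2847).
Then the next iterate is (x, y)₁ = (0.4976, -1.2153).

(0.4976, -1.2153)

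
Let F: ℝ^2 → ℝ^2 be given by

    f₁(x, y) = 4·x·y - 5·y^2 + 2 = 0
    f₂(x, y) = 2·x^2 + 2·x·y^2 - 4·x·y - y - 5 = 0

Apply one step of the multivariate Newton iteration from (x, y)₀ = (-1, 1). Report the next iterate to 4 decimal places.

(-1.2386, 0.4318)

At (-1, 1): F = (-7.0000, -2.0000).
Jacobian J = [[4·y, 4·x - 10·y], [4·x + 2·y^2 - 4·y, 4·x·y - 4·x - 1]].
At the point, J = [[4.0000, -14.0000], [-6.0000, -1.0000]] (det J = -88.0000).
Solving J·Δ = −F gives Δ = (-0.2386, -0.5682).
Then the next iterate is (x, y)₁ = (-1.2386, 0.4318).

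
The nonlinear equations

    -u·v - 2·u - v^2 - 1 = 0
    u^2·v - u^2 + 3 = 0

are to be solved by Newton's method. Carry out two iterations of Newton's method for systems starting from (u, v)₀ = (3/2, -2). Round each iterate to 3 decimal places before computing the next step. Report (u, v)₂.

At (3/2, -2): F = (-5.000, -3.750).
Jacobian J = [[-v - 2, -u - 2·v], [2·u·v - 2·u, u^2]].
At the point, J = [[0.000, 2.500], [-9.000, 2.250]] (det J = 22.500).
Solving J·Δ = −F gives Δ = (0.083, 2.000).
Then the next iterate is (u, v)₁ = (1.583, 0.000).
Round to (1.583, 0.000) and repeat: F = (-4.166, 0.49411), J = [[-2.000, -1.583], [-3.166, 2.50589]].
Δ = (-0.963, -1.414), so (u, v)₂ = (0.620, -1.414).

(0.620, -1.414)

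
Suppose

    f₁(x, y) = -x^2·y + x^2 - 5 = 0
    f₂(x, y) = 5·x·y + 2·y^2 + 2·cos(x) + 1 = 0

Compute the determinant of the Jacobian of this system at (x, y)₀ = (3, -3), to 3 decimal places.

-65.540

J = [[-2·x·y + 2·x, -x^2], [5·y - 2·sin(x), 5·x + 4·y]].
At the point, J = [[24.000, -9.000], [-15.28224, 3.000]].
det J = -65.540.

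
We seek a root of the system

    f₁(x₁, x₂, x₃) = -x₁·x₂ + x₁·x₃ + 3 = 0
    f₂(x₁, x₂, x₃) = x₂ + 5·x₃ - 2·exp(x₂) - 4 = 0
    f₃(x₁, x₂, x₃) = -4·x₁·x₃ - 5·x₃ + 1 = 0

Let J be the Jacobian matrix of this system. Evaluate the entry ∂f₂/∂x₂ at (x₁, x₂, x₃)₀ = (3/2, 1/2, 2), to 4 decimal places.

∂f₂/∂x₂ = -2·exp(x₂) + 1.
At (3/2, 1/2, 2) this is -2.2974.

-2.2974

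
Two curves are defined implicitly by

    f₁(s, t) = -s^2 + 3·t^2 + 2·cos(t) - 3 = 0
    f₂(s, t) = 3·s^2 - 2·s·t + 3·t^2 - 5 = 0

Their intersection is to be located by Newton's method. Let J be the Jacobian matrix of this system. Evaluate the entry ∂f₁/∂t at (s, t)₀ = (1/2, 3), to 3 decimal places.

17.718

∂f₁/∂t = 6·t - 2·sin(t).
At (1/2, 3) this is 17.718.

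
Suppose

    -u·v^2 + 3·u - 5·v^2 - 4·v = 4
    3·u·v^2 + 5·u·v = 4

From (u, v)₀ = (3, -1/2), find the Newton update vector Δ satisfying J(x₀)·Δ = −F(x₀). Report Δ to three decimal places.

At (3, -1/2): F = (5.000, -9.250).
Jacobian J = [[-v^2 + 3, -2·u·v - 10·v - 4], [3·v^2 + 5·v, 6·u·v + 5·u]].
At the point, J = [[2.750, 4.000], [-1.750, 6.000]] (det J = 23.500).
Solving J·Δ = −F gives Δ = (-2.851, 0.710).

(-2.851, 0.710)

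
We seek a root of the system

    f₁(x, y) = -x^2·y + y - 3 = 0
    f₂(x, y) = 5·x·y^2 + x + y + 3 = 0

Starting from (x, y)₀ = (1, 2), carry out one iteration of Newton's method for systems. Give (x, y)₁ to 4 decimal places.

At (1, 2): F = (-3.0000, 26.0000).
Jacobian J = [[-2·x·y, -x^2 + 1], [5·y^2 + 1, 10·x·y + 1]].
At the point, J = [[-4.0000, 0.0000], [21.0000, 21.0000]] (det J = -84.0000).
Solving J·Δ = −F gives Δ = (-0.7500, -0.4881).
Then the next iterate is (x, y)₁ = (0.2500, 1.5119).

(0.2500, 1.5119)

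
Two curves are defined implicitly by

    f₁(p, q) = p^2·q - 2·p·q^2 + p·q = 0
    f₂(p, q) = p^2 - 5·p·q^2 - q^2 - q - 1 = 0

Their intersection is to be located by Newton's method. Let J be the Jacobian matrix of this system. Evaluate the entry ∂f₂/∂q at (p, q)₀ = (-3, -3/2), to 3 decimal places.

∂f₂/∂q = -10·p·q - 2·q - 1.
At (-3, -3/2) this is -43.000.

-43.000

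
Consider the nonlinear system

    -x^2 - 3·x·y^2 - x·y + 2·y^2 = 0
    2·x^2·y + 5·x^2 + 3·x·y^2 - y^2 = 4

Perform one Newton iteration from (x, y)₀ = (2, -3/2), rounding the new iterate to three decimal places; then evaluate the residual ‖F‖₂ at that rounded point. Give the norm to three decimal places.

2.757

At (2, -3/2): F = (-10.000, 15.250).
Jacobian J = [[-2·x - 3·y^2 - y, -6·x·y - x + 4·y], [4·x·y + 10·x + 3·y^2, 2·x^2 + 6·x·y - 2·y]].
At the point, J = [[-9.250, 10.000], [14.750, -7.000]] (det J = -82.750).
Solving J·Δ = −F gives Δ = (-0.997, 0.078).
Then the next iterate is (x, y)₁ = (1.003, -1.422).
Re-evaluating at (1.003, -1.422): F = (-1.62003, 2.23132), so ‖F‖₂ = 2.757.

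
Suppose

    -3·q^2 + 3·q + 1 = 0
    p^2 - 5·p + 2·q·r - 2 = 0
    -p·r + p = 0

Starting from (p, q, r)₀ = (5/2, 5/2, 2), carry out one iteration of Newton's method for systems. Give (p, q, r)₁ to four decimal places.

(-0.8333, 1.6458, 2.3333)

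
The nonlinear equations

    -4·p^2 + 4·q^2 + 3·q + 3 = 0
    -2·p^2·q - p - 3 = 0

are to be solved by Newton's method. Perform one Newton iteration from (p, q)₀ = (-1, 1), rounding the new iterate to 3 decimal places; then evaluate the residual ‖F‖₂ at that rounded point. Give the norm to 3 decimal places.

3.614

At (-1, 1): F = (6.000, -4.000).
Jacobian J = [[-8·p, 8·q + 3], [-4·p·q - 1, -2·p^2]].
At the point, J = [[8.000, 11.000], [3.000, -2.000]] (det J = -49.000).
Solving J·Δ = −F gives Δ = (0.653, -1.020).
Then the next iterate is (p, q)₁ = (-0.347, -0.020).
Re-evaluating at (-0.347, -0.020): F = (2.45996, -2.64818), so ‖F‖₂ = 3.614.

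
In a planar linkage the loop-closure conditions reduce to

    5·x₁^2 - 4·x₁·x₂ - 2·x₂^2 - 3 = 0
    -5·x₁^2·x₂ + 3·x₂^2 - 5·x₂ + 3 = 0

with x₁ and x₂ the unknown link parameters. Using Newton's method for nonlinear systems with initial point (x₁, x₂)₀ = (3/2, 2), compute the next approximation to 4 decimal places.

(1.0663, 0.9439)

At (3/2, 2): F = (-11.7500, -17.5000).
Jacobian J = [[10·x₁ - 4·x₂, -4·x₁ - 4·x₂], [-10·x₁·x₂, -5·x₁^2 + 6·x₂ - 5]].
At the point, J = [[7.0000, -14.0000], [-30.0000, -4.2500]] (det J = -449.7500).
Solving J·Δ = −F gives Δ = (-0.4337, -1.0561).
Then the next iterate is (x₁, x₂)₁ = (1.0663, 0.9439).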